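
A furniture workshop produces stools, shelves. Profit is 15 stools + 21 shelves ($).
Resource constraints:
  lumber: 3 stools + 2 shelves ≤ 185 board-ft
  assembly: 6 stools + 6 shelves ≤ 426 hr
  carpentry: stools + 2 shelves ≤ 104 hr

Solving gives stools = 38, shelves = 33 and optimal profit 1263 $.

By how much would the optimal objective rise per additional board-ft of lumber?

0

Binding: assembly and carpentry. Non-binding: lumber (5 unused).
Slack constraints have shadow price 0 (complementary slackness).
From A_Bᵀ y = c: 6·y_assembly + 1·y_carpentry = 15; 6·y_assembly + 2·y_carpentry = 21.
→ y_assembly = 1.5 and y_carpentry = 6.
Shadow price of lumber = 0.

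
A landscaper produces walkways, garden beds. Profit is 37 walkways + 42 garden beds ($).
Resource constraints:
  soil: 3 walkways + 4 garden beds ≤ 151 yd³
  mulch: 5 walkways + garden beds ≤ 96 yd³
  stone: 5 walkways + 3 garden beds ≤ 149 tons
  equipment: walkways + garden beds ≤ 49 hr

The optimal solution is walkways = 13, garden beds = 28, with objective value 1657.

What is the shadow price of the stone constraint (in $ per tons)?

Check each constraint at x*: soil 151/151 (tight); mulch 93/96 (slack 3); stone 149/149 (tight); equipment 41/49 (slack 8).
Slack constraints have shadow price 0 (complementary slackness).
The binding rows give the dual system: 3·y_soil + 5·y_stone = 37 and 4·y_soil + 3·y_stone = 42.
→ y_soil = 9 and y_stone = 2.
Shadow price of stone = 2.

2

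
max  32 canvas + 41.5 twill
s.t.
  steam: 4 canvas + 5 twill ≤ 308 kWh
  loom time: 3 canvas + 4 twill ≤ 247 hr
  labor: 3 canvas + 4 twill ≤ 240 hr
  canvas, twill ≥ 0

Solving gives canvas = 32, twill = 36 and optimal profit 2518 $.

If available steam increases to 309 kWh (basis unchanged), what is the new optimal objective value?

2521.5

At the optimum: steam uses 308 of 308 (binding); loom time uses 240 of 247 (slack = 7); labor uses 240 of 240 (binding).
Since loom time is not tight, its dual is 0.
From A_Bᵀ y = c: 4·y_steam + 3·y_labor = 32; 5·y_steam + 4·y_labor = 41.5.
This yields shadow prices y_steam = 3.5, y_labor = 6.
Δz = y_steam·Δb = 3.5 × (1) = 3.5, so new z* = 2518 + 3.5 = 2521.5.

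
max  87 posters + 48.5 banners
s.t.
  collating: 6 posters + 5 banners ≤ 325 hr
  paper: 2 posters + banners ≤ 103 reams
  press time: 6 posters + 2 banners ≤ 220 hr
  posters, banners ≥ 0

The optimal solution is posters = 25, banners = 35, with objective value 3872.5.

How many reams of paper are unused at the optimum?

18

paper used = 2·25 + 1·35 = 85; slack = 103 − 85 = 18.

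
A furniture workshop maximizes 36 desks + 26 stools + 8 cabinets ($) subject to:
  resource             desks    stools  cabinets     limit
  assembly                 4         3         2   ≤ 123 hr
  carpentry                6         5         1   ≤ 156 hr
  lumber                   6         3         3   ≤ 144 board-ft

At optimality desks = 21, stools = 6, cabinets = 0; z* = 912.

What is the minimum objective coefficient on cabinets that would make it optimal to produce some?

At the optimum: assembly uses 102 of 123 (slack = 21); carpentry uses 156 of 156 (binding); lumber uses 144 of 144 (binding).
By complementary slackness, y = 0 for the non-binding constraint.
The binding rows give the dual system: 6·y_carpentry + 6·y_lumber = 36 and 5·y_carpentry + 3·y_lumber = 26.
This yields shadow prices y_carpentry = 4, y_lumber = 2.
cabinets enters the basis when its profit ≥ yᵀa₃ = 4·1 + 2·3 = 10.

10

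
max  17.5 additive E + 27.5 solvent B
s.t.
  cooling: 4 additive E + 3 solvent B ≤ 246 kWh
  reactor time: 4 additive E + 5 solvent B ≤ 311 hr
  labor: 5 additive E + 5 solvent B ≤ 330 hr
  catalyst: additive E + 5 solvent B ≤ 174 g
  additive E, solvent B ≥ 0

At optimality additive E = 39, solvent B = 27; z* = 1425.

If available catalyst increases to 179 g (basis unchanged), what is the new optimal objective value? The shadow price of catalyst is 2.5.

1437.5

Δb = 5, so new z* = 1425 + (2.5)·(5) = 1425 + 12.5 = 1437.5.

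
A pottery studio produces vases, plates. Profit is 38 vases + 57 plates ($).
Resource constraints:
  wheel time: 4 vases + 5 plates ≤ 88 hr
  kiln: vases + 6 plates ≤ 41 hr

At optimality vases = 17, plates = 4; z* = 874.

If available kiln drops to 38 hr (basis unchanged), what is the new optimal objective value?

868

At the optimum: wheel time uses 88 of 88 (binding); kiln uses 41 of 41 (binding).
From A_Bᵀ y = c: 4·y_wheel time + 1·y_kiln = 38; 5·y_wheel time + 6·y_kiln = 57.
This yields shadow prices y_wheel time = 9, y_kiln = 2.
Δz = y_kiln·Δb = 2 × (-3) = -6, so new z* = 874 − 6 = 868.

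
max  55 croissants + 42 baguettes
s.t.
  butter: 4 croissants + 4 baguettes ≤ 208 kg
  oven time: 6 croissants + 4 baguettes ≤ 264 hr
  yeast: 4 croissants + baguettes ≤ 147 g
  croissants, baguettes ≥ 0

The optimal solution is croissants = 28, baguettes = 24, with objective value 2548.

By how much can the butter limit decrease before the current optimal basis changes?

Binding constraints: butter, oven time. The basis is B = [[4,4],[6,4]] with det -8.
Per unit decrease in butter, x* moves by d = (0.5, -0.75).
The basis stays optimal until yeast becomes binding; allowable decrease = 8.8 kg.

8.8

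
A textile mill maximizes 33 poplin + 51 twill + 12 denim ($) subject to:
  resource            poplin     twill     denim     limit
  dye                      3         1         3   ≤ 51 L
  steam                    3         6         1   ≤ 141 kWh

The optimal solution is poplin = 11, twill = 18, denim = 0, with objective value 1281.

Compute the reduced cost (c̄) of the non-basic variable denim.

-5

At the optimum: dye uses 51 of 51 (binding); steam uses 141 of 141 (binding).
The binding rows give the dual system: 3·y_dye + 3·y_steam = 33 and 1·y_dye + 6·y_steam = 51.
→ y_dye = 3 and y_steam = 8.
Reduced cost of denim: c₃ − yᵀa₃ = 12 − (3·3 + 8·1) = 12 − 17 = -5.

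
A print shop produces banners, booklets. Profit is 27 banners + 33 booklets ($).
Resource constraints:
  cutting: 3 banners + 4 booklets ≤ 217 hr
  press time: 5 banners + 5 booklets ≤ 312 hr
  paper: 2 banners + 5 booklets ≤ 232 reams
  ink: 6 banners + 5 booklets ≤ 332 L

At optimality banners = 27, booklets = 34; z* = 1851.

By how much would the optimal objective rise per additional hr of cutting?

At the optimum: cutting uses 217 of 217 (binding); press time uses 305 of 312 (slack = 7); paper uses 224 of 232 (slack = 8); ink uses 332 of 332 (binding).
By complementary slackness, y = 0 for the non-binding constraints.
The binding rows give the dual system: 3·y_cutting + 6·y_ink = 27 and 4·y_cutting + 5·y_ink = 33.
→ y_cutting = 7 and y_ink = 1.
Shadow price of cutting = 7.

7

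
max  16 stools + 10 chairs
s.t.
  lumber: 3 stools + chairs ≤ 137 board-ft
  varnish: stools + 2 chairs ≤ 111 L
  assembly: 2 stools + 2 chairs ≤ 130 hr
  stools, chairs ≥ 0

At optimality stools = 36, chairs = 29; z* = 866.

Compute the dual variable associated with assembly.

Check each constraint at x*: lumber 137/137 (tight); varnish 94/111 (slack 17); assembly 130/130 (tight).
Since varnish is not tight, its dual is 0.
The binding rows give the dual system: 3·y_lumber + 2·y_assembly = 16 and 1·y_lumber + 2·y_assembly = 10.
→ y_lumber = 3 and y_assembly = 3.5.
Shadow price of assembly = 3.5.

3.5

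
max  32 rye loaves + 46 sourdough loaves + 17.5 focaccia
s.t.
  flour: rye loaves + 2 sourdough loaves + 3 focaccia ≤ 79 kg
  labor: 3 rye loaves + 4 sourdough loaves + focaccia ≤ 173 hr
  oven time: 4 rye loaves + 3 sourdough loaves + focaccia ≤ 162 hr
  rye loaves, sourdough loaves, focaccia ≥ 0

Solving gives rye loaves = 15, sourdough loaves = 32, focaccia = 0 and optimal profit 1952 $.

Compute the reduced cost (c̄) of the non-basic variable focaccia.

Check each constraint at x*: flour 79/79 (tight); labor 173/173 (tight); oven time 156/162 (slack 6).
By complementary slackness, y = 0 for the non-binding constraint.
Dual feasibility on the basic columns requires 1·y_flour + 3·y_labor = 32, 2·y_flour + 4·y_labor = 46.
This yields shadow prices y_flour = 5, y_labor = 9.
Reduced cost of focaccia: c₃ − yᵀa₃ = 17.5 − (5·3 + 9·1) = 17.5 − 24 = -6.5.

-6.5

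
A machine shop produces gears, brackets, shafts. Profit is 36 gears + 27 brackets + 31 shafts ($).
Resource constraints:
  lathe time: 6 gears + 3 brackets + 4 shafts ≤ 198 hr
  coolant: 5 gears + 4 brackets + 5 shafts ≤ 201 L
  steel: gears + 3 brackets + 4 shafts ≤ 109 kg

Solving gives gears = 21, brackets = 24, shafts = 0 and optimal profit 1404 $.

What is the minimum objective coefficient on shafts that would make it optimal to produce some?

34

Check each constraint at x*: lathe time 198/198 (tight); coolant 201/201 (tight); steel 93/109 (slack 16).
By complementary slackness, y = 0 for the non-binding constraint.
The binding rows give the dual system: 6·y_lathe time + 5·y_coolant = 36 and 3·y_lathe time + 4·y_coolant = 27.
→ y_lathe time = 1 and y_coolant = 6.
shafts enters the basis when its profit ≥ yᵀa₃ = 1·4 + 6·5 = 34.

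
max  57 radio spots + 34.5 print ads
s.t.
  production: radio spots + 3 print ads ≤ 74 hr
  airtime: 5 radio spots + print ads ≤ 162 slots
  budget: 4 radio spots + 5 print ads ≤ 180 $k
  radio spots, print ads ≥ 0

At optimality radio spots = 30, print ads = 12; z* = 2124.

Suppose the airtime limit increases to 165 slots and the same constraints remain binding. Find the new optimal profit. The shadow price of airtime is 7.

Δb = 3, so new z* = 2124 + (7)·(3) = 2124 + 21 = 2145.

2145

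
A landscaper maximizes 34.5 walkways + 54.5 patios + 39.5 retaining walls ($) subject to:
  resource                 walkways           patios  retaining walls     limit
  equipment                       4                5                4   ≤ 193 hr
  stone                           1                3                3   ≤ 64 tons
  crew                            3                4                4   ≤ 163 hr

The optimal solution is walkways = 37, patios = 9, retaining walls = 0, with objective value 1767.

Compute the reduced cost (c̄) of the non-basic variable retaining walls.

Binding: equipment and stone. Non-binding: crew (16 unused).
Slack constraints have shadow price 0 (complementary slackness).
Dual feasibility on the basic columns requires 4·y_equipment + 1·y_stone = 34.5, 5·y_equipment + 3·y_stone = 54.5.
This yields shadow prices y_equipment = 7, y_stone = 6.5.
Reduced cost of retaining walls: c₃ − yᵀa₃ = 39.5 − (7·4 + 6.5·3) = 39.5 − 47.5 = -8.

-8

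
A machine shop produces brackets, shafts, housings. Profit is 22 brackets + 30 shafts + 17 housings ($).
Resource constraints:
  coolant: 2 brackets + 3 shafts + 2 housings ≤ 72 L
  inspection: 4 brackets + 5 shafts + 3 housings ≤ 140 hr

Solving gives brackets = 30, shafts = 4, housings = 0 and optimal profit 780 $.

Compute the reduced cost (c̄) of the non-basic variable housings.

At the optimum: coolant uses 72 of 72 (binding); inspection uses 140 of 140 (binding).
From A_Bᵀ y = c: 2·y_coolant + 4·y_inspection = 22; 3·y_coolant + 5·y_inspection = 30.
This yields shadow prices y_coolant = 5, y_inspection = 3.
Reduced cost of housings: c₃ − yᵀa₃ = 17 − (5·2 + 3·3) = 17 − 19 = -2.

-2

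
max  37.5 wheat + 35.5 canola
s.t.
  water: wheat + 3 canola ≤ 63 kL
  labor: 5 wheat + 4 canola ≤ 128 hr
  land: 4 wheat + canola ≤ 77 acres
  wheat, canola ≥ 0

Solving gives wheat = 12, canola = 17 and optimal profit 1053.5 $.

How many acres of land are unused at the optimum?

land used = 4·12 + 1·17 = 65; slack = 77 − 65 = 12.

12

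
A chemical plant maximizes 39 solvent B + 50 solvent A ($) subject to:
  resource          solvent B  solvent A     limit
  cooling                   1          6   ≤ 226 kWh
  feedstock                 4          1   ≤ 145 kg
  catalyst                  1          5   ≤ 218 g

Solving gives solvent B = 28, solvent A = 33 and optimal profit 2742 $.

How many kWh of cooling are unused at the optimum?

cooling used = 1·28 + 6·33 = 226; slack = 226 − 226 = 0.

0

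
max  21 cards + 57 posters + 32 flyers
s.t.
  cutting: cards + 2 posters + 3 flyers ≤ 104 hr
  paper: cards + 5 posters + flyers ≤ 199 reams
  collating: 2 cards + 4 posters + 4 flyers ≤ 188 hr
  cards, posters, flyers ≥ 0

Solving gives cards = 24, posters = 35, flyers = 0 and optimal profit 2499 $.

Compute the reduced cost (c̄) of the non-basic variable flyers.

Binding: paper and collating. Non-binding: cutting (10 unused).
Since cutting is not tight, its dual is 0.
From A_Bᵀ y = c: 1·y_paper + 2·y_collating = 21; 5·y_paper + 4·y_collating = 57.
This yields shadow prices y_paper = 5, y_collating = 8.
Reduced cost of flyers: c₃ − yᵀa₃ = 32 − (5·1 + 8·4) = 32 − 37 = -5.

-5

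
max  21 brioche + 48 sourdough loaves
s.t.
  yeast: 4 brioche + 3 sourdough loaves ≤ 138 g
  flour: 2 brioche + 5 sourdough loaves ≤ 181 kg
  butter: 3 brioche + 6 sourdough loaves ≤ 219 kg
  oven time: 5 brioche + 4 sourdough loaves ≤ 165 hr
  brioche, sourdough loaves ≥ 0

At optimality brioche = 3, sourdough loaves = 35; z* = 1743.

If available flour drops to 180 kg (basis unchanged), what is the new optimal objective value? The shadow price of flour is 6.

Δb = -1, so new z* = 1743 + (6)·(-1) = 1743 − 6 = 1737.

1737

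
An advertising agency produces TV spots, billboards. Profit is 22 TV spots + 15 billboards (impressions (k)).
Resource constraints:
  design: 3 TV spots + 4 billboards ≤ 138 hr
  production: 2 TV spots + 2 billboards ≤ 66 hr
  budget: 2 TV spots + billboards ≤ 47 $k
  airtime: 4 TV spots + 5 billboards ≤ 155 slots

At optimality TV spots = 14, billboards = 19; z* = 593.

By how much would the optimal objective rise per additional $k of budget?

7

Binding: production and budget. Non-binding: design (20 unused), airtime (4 unused).
Since design, airtime are not tight, their duals are 0.
The binding rows give the dual system: 2·y_production + 2·y_budget = 22 and 2·y_production + 1·y_budget = 15.
This yields shadow prices y_production = 4, y_budget = 7.
Shadow price of budget = 7.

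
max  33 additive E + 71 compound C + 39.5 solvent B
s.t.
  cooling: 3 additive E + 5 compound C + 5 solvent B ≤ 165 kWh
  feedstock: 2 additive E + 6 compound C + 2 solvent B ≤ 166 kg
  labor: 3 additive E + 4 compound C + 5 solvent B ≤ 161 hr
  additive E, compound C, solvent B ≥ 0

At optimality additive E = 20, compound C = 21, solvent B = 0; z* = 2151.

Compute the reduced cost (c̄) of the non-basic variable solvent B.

-7.5

Binding: cooling and feedstock. Non-binding: labor (17 unused).
Since labor is not tight, its dual is 0.
Dual feasibility on the basic columns requires 3·y_cooling + 2·y_feedstock = 33, 5·y_cooling + 6·y_feedstock = 71.
→ y_cooling = 7 and y_feedstock = 6.
Reduced cost of solvent B: c₃ − yᵀa₃ = 39.5 − (7·5 + 6·2) = 39.5 − 47 = -7.5.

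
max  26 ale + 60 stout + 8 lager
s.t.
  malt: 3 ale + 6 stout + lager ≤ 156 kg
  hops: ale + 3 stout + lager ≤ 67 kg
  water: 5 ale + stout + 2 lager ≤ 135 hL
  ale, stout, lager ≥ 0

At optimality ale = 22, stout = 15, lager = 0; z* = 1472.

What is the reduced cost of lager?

-6

Check each constraint at x*: malt 156/156 (tight); hops 67/67 (tight); water 125/135 (slack 10).
By complementary slackness, y = 0 for the non-binding constraint.
From A_Bᵀ y = c: 3·y_malt + 1·y_hops = 26; 6·y_malt + 3·y_hops = 60.
This yields shadow prices y_malt = 6, y_hops = 8.
Reduced cost of lager: c₃ − yᵀa₃ = 8 − (6·1 + 8·1) = 8 − 14 = -6.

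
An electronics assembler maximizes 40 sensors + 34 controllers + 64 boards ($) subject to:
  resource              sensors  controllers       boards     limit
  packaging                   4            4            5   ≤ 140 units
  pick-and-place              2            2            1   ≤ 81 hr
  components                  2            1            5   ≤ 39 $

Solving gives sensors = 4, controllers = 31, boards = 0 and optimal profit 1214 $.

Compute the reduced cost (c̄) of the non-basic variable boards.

At the optimum: packaging uses 140 of 140 (binding); pick-and-place uses 70 of 81 (slack = 11); components uses 39 of 39 (binding).
Slack constraints have shadow price 0 (complementary slackness).
From A_Bᵀ y = c: 4·y_packaging + 2·y_components = 40; 4·y_packaging + 1·y_components = 34.
Solving: y_packaging = 7, y_components = 6.
Reduced cost of boards: c₃ − yᵀa₃ = 64 − (7·5 + 6·5) = 64 − 65 = -1.

-1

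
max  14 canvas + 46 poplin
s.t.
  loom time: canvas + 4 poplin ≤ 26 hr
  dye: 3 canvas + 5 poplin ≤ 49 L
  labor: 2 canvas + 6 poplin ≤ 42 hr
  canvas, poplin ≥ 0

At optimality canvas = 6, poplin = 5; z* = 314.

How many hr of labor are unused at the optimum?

labor used = 2·6 + 6·5 = 42; slack = 42 − 42 = 0.

0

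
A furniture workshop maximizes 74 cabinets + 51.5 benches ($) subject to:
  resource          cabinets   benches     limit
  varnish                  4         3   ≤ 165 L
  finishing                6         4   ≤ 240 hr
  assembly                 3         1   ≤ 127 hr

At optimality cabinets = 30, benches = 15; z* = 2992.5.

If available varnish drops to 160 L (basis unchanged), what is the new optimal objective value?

Binding: varnish and finishing. Non-binding: assembly (22 unused).
Since assembly is not tight, its dual is 0.
From A_Bᵀ y = c: 4·y_varnish + 6·y_finishing = 74; 3·y_varnish + 4·y_finishing = 51.5.
Solving: y_varnish = 6.5, y_finishing = 8.
Δz = y_varnish·Δb = 6.5 × (-5) = -32.5, so new z* = 2992.5 − 32.5 = 2960.

2960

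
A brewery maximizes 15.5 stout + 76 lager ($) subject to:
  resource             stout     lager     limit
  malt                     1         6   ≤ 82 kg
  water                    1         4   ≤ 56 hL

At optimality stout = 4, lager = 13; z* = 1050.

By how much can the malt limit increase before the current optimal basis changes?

2

Binding constraints: malt, water. The basis is B = [[1,6],[1,4]] with det -2.
Per unit increase in malt, x* moves by d = (-2, 0.5).
The basis stays optimal until stout reaches 0; allowable increase = 2 kg.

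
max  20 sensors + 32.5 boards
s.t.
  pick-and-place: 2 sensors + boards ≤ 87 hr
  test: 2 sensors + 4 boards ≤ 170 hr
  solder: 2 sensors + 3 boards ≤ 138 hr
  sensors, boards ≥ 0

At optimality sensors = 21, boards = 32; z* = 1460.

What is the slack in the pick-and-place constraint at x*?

pick-and-place used = 2·21 + 1·32 = 74; slack = 87 − 74 = 13.

13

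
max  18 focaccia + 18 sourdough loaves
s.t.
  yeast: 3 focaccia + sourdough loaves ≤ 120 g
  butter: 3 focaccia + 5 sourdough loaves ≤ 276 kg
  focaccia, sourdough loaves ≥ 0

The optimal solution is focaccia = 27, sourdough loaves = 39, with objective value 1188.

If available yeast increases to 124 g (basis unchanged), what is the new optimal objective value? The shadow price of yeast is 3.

1200

Δb = 4, so new z* = 1188 + (3)·(4) = 1188 + 12 = 1200.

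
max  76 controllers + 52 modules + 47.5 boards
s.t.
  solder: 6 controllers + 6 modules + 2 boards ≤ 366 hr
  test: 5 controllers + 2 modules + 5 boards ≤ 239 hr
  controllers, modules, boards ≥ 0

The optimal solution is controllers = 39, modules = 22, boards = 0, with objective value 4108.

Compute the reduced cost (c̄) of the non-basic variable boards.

Check each constraint at x*: solder 366/366 (tight); test 239/239 (tight).
Dual feasibility on the basic columns requires 6·y_solder + 5·y_test = 76, 6·y_solder + 2·y_test = 52.
→ y_solder = 6 and y_test = 8.
Reduced cost of boards: c₃ − yᵀa₃ = 47.5 − (6·2 + 8·5) = 47.5 − 52 = -4.5.

-4.5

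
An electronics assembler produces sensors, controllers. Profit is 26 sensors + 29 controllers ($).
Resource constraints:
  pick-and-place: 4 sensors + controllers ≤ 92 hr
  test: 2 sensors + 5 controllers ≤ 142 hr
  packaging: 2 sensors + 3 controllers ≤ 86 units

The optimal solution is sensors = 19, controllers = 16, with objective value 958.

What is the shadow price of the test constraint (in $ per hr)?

0

Check each constraint at x*: pick-and-place 92/92 (tight); test 118/142 (slack 24); packaging 86/86 (tight).
Slack constraints have shadow price 0 (complementary slackness).
The binding rows give the dual system: 4·y_pick-and-place + 2·y_packaging = 26 and 1·y_pick-and-place + 3·y_packaging = 29.
→ y_pick-and-place = 2 and y_packaging = 9.
Shadow price of test = 0.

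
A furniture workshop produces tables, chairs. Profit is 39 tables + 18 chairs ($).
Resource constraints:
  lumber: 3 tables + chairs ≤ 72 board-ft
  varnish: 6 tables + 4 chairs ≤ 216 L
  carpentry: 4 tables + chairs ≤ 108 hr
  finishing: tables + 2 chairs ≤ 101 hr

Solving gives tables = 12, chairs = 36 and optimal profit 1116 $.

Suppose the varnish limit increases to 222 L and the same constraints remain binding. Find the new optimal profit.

At the optimum: lumber uses 72 of 72 (binding); varnish uses 216 of 216 (binding); carpentry uses 84 of 108 (slack = 24); finishing uses 84 of 101 (slack = 17).
Since carpentry, finishing are not tight, their duals are 0.
Dual feasibility on the basic columns requires 3·y_lumber + 6·y_varnish = 39, 1·y_lumber + 4·y_varnish = 18.
This yields shadow prices y_lumber = 8, y_varnish = 2.5.
Δz = y_varnish·Δb = 2.5 × (6) = 15, so new z* = 1116 + 15 = 1131.

1131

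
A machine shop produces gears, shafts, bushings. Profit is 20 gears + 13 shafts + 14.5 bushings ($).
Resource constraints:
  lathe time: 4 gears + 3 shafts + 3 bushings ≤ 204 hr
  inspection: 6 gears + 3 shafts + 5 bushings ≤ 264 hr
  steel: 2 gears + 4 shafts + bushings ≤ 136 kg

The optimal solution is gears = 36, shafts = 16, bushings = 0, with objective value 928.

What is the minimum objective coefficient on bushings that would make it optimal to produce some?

Binding: inspection and steel. Non-binding: lathe time (12 unused).
Slack constraints have shadow price 0 (complementary slackness).
Dual feasibility on the basic columns requires 6·y_inspection + 2·y_steel = 20, 3·y_inspection + 4·y_steel = 13.
Solving: y_inspection = 3, y_steel = 1.
bushings enters the basis when its profit ≥ yᵀa₃ = 3·5 + 1·1 = 16.

16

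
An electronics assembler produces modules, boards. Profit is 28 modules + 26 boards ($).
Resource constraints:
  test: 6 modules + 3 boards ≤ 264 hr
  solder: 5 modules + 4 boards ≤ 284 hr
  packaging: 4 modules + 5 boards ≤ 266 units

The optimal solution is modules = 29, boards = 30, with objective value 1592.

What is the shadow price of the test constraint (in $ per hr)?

2

At the optimum: test uses 264 of 264 (binding); solder uses 265 of 284 (slack = 19); packaging uses 266 of 266 (binding).
Slack constraints have shadow price 0 (complementary slackness).
The binding rows give the dual system: 6·y_test + 4·y_packaging = 28 and 3·y_test + 5·y_packaging = 26.
→ y_test = 2 and y_packaging = 4.
Shadow price of test = 2.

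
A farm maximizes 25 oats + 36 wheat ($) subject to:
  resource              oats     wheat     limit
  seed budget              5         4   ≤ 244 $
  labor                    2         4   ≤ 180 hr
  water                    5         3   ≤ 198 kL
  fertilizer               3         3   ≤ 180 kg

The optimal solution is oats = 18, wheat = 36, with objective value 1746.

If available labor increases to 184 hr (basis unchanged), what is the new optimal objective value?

1776

Check each constraint at x*: seed budget 234/244 (slack 10); labor 180/180 (tight); water 198/198 (tight); fertilizer 162/180 (slack 18).
Since seed budget, fertilizer are not tight, their duals are 0.
From A_Bᵀ y = c: 2·y_labor + 5·y_water = 25; 4·y_labor + 3·y_water = 36.
→ y_labor = 7.5 and y_water = 2.
Δz = y_labor·Δb = 7.5 × (4) = 30, so new z* = 1746 + 30 = 1776.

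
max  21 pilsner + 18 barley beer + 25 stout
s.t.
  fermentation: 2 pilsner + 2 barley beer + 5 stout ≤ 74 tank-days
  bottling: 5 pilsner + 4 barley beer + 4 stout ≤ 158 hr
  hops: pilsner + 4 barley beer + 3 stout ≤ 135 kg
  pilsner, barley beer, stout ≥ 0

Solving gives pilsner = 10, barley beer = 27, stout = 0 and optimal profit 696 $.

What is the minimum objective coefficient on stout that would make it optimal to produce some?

27

Check each constraint at x*: fermentation 74/74 (tight); bottling 158/158 (tight); hops 118/135 (slack 17).
By complementary slackness, y = 0 for the non-binding constraint.
From A_Bᵀ y = c: 2·y_fermentation + 5·y_bottling = 21; 2·y_fermentation + 4·y_bottling = 18.
Solving: y_fermentation = 3, y_bottling = 3.
stout enters the basis when its profit ≥ yᵀa₃ = 3·5 + 3·4 = 27.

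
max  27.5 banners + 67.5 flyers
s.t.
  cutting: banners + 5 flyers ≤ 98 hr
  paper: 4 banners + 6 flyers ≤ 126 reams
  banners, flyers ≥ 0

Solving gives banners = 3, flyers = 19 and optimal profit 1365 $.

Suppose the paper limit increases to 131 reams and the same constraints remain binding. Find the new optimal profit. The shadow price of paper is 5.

1390

Δb = 5, so new z* = 1365 + (5)·(5) = 1365 + 25 = 1390.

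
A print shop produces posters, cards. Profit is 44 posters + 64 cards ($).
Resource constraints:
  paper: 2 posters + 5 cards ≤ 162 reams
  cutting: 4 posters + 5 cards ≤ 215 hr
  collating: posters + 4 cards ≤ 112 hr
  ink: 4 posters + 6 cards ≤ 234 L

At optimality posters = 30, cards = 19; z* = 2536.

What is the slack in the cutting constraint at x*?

cutting used = 4·30 + 5·19 = 215; slack = 215 − 215 = 0.

0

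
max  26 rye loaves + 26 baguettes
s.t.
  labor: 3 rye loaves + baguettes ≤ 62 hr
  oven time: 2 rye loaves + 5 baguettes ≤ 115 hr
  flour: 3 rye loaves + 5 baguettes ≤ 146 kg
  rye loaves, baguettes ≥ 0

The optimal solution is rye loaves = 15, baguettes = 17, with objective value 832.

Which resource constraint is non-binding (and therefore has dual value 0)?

labor: 62/62 (binding)
oven time: 115/115 (binding)
flour: 130/146 (slack 16)
By complementary slackness, a constraint with positive slack has shadow price 0 → flour.

flour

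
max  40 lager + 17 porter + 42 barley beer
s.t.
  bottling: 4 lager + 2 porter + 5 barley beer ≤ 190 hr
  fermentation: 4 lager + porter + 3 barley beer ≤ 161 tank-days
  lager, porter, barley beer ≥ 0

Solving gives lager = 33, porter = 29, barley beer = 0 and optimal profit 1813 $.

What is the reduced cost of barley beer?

-2

Both bottling and fermentation are binding at x*.
From A_Bᵀ y = c: 4·y_bottling + 4·y_fermentation = 40; 2·y_bottling + 1·y_fermentation = 17.
→ y_bottling = 7 and y_fermentation = 3.
Reduced cost of barley beer: c₃ − yᵀa₃ = 42 − (7·5 + 3·3) = 42 − 44 = -2.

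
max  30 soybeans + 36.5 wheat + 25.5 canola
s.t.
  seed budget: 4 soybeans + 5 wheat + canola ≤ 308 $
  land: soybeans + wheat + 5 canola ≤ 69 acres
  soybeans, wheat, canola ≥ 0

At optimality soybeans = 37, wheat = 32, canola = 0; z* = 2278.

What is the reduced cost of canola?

Both seed budget and land are binding at x*.
From A_Bᵀ y = c: 4·y_seed budget + 1·y_land = 30; 5·y_seed budget + 1·y_land = 36.5.
→ y_seed budget = 6.5 and y_land = 4.
Reduced cost of canola: c₃ − yᵀa₃ = 25.5 − (6.5·1 + 4·5) = 25.5 − 26.5 = -1.

-1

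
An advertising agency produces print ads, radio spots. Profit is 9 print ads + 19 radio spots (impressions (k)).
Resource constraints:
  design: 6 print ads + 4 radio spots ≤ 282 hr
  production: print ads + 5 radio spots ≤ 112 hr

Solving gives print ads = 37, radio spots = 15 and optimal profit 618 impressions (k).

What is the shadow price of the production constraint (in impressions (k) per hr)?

3

Check each constraint at x*: design 282/282 (tight); production 112/112 (tight).
From A_Bᵀ y = c: 6·y_design + 1·y_production = 9; 4·y_design + 5·y_production = 19.
This yields shadow prices y_design = 1, y_production = 3.
Shadow price of production = 3.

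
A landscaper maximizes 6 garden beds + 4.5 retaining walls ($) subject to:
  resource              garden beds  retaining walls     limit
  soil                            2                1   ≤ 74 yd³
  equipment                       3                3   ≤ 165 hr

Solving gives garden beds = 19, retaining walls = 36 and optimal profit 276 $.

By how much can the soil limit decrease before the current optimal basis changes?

19

Binding constraints: soil, equipment. The basis is B = [[2,1],[3,3]] with det 3.
Per unit decrease in soil, x* moves by d = (-1, 1).
The basis stays optimal until garden beds reaches 0; allowable decrease = 19 yd³.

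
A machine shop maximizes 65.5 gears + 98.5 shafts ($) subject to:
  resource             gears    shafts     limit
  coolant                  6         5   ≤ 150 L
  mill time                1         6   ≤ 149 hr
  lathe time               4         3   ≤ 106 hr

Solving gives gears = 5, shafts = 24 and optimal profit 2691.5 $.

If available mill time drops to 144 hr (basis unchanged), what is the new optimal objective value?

Check each constraint at x*: coolant 150/150 (tight); mill time 149/149 (tight); lathe time 92/106 (slack 14).
Since lathe time is not tight, its dual is 0.
The binding rows give the dual system: 6·y_coolant + 1·y_mill time = 65.5 and 5·y_coolant + 6·y_mill time = 98.5.
Solving: y_coolant = 9.5, y_mill time = 8.5.
Δz = y_mill time·Δb = 8.5 × (-5) = -42.5, so new z* = 2691.5 − 42.5 = 2649.

2649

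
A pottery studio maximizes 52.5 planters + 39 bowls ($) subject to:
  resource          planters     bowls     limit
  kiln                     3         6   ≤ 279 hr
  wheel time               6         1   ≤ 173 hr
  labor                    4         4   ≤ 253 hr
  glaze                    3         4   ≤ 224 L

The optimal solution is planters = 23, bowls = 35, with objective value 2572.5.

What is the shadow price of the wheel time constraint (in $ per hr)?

Check each constraint at x*: kiln 279/279 (tight); wheel time 173/173 (tight); labor 232/253 (slack 21); glaze 209/224 (slack 15).
Since labor, glaze are not tight, their duals are 0.
From A_Bᵀ y = c: 3·y_kiln + 6·y_wheel time = 52.5; 6·y_kiln + 1·y_wheel time = 39.
→ y_kiln = 5.5 and y_wheel time = 6.
Shadow price of wheel time = 6.

6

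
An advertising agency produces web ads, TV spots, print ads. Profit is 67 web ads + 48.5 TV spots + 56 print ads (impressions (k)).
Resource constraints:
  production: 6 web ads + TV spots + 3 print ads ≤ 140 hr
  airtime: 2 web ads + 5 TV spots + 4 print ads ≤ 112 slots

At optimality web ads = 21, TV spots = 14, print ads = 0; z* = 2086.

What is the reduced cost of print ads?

-1.5

Check each constraint at x*: production 140/140 (tight); airtime 112/112 (tight).
From A_Bᵀ y = c: 6·y_production + 2·y_airtime = 67; 1·y_production + 5·y_airtime = 48.5.
This yields shadow prices y_production = 8.5, y_airtime = 8.
Reduced cost of print ads: c₃ − yᵀa₃ = 56 − (8.5·3 + 8·4) = 56 − 57.5 = -1.5.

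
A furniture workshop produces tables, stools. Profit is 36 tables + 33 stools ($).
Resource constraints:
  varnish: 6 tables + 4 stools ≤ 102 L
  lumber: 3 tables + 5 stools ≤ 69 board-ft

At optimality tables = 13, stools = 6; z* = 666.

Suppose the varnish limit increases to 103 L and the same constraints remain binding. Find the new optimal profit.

670.5

At the optimum: varnish uses 102 of 102 (binding); lumber uses 69 of 69 (binding).
Dual feasibility on the basic columns requires 6·y_varnish + 3·y_lumber = 36, 4·y_varnish + 5·y_lumber = 33.
Solving: y_varnish = 4.5, y_lumber = 3.
Δz = y_varnish·Δb = 4.5 × (1) = 4.5, so new z* = 666 + 4.5 = 670.5.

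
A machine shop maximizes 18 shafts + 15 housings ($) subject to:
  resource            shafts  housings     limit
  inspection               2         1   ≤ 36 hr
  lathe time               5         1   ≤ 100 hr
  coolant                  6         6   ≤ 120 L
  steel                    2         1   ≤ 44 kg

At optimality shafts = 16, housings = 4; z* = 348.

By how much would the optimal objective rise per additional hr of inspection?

Binding: inspection and coolant. Non-binding: lathe time (16 unused), steel (8 unused).
By complementary slackness, y = 0 for the non-binding constraints.
Dual feasibility on the basic columns requires 2·y_inspection + 6·y_coolant = 18, 1·y_inspection + 6·y_coolant = 15.
Solving: y_inspection = 3, y_coolant = 2.
Shadow price of inspection = 3.

3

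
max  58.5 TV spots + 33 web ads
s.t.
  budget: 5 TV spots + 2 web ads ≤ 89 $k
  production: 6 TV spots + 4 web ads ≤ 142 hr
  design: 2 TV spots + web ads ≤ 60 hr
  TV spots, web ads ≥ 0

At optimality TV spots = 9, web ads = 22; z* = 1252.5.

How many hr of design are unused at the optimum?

20

design used = 2·9 + 1·22 = 40; slack = 60 − 40 = 20.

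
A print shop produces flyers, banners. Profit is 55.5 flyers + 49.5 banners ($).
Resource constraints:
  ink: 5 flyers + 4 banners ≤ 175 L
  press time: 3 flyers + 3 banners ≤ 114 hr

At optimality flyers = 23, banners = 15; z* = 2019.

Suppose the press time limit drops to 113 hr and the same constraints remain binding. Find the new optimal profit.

Check each constraint at x*: ink 175/175 (tight); press time 114/114 (tight).
Dual feasibility on the basic columns requires 5·y_ink + 3·y_press time = 55.5, 4·y_ink + 3·y_press time = 49.5.
This yields shadow prices y_ink = 6, y_press time = 8.5.
Δz = y_press time·Δb = 8.5 × (-1) = -8.5, so new z* = 2019 − 8.5 = 2010.5.

2010.5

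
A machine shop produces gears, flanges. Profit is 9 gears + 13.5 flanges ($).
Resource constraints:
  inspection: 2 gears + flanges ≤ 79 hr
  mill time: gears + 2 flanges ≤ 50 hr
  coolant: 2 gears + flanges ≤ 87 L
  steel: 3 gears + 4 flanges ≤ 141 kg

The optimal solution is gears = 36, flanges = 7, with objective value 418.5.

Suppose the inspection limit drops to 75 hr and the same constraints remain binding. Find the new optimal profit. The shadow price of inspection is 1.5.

412.5

Δb = -4, so new z* = 418.5 + (1.5)·(-4) = 418.5 − 6 = 412.5.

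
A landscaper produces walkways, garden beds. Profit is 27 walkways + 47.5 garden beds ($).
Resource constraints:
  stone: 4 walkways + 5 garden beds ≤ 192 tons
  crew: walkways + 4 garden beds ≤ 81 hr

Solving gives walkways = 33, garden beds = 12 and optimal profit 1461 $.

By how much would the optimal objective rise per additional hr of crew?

Both stone and crew are binding at x*.
The binding rows give the dual system: 4·y_stone + 1·y_crew = 27 and 5·y_stone + 4·y_crew = 47.5.
→ y_stone = 5.5 and y_crew = 5.
Shadow price of crew = 5.

5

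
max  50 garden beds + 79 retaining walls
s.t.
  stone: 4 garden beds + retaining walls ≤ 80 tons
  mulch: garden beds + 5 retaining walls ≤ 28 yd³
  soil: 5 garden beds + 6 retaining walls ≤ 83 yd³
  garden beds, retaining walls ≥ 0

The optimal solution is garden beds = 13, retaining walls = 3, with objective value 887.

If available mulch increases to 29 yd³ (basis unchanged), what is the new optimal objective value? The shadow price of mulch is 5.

Δb = 1, so new z* = 887 + (5)·(1) = 887 + 5 = 892.

892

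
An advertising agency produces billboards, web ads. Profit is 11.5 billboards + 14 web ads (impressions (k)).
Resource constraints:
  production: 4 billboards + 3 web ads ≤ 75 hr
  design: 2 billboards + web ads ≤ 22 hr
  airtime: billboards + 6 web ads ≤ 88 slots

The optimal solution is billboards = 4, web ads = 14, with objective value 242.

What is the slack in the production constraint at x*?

17

production used = 4·4 + 3·14 = 58; slack = 75 − 58 = 17.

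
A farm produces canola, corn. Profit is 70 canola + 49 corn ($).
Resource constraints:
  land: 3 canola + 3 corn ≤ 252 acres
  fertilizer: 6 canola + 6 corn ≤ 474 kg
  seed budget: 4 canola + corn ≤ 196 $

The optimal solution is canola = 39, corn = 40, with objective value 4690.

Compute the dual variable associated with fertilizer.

7

Binding: fertilizer and seed budget. Non-binding: land (15 unused).
Slack constraints have shadow price 0 (complementary slackness).
Dual feasibility on the basic columns requires 6·y_fertilizer + 4·y_seed budget = 70, 6·y_fertilizer + 1·y_seed budget = 49.
This yields shadow prices y_fertilizer = 7, y_seed budget = 7.
Shadow price of fertilizer = 7.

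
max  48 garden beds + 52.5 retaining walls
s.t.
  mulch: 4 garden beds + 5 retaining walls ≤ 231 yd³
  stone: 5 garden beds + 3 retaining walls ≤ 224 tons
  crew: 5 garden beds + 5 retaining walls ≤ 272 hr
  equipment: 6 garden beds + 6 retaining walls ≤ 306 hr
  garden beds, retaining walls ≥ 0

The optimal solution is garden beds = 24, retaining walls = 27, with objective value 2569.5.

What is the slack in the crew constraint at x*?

crew used = 5·24 + 5·27 = 255; slack = 272 − 255 = 17.

17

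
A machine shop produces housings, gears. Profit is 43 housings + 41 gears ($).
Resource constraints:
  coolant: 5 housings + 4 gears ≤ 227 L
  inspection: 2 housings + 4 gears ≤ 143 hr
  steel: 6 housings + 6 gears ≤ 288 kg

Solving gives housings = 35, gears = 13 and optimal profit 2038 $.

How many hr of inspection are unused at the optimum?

inspection used = 2·35 + 4·13 = 122; slack = 143 − 122 = 21.

21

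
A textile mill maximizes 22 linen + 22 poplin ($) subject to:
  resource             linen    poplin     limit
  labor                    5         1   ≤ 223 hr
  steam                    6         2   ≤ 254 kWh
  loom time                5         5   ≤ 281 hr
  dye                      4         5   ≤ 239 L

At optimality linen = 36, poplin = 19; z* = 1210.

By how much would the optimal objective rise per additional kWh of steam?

1

Check each constraint at x*: labor 199/223 (slack 24); steam 254/254 (tight); loom time 275/281 (slack 6); dye 239/239 (tight).
Since labor, loom time are not tight, their duals are 0.
Dual feasibility on the basic columns requires 6·y_steam + 4·y_dye = 22, 2·y_steam + 5·y_dye = 22.
Solving: y_steam = 1, y_dye = 4.
Shadow price of steam = 1.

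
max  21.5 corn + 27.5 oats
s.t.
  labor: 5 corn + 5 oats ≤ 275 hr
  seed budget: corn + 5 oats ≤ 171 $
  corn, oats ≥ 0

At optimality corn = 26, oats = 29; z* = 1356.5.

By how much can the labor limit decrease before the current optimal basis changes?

104

Binding constraints: labor, seed budget. The basis is B = [[5,5],[1,5]] with det 20.
Per unit decrease in labor, x* moves by d = (-0.25, 0.05).
The basis stays optimal until corn reaches 0; allowable decrease = 104 hr.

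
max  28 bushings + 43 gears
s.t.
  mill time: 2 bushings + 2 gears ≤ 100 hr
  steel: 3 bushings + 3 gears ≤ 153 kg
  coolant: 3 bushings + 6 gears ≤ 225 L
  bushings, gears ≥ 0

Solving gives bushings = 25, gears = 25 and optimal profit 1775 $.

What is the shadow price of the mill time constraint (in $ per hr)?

6.5

Binding: mill time and coolant. Non-binding: steel (3 unused).
By complementary slackness, y = 0 for the non-binding constraint.
From A_Bᵀ y = c: 2·y_mill time + 3·y_coolant = 28; 2·y_mill time + 6·y_coolant = 43.
→ y_mill time = 6.5 and y_coolant = 5.
Shadow price of mill time = 6.5.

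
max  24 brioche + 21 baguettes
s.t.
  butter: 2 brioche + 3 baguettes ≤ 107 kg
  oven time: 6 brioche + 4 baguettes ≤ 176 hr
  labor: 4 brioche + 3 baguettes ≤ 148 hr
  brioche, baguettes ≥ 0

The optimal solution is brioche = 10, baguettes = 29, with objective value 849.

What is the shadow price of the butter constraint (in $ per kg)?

3

At the optimum: butter uses 107 of 107 (binding); oven time uses 176 of 176 (binding); labor uses 127 of 148 (slack = 21).
Since labor is not tight, its dual is 0.
From A_Bᵀ y = c: 2·y_butter + 6·y_oven time = 24; 3·y_butter + 4·y_oven time = 21.
→ y_butter = 3 and y_oven time = 3.
Shadow price of butter = 3.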